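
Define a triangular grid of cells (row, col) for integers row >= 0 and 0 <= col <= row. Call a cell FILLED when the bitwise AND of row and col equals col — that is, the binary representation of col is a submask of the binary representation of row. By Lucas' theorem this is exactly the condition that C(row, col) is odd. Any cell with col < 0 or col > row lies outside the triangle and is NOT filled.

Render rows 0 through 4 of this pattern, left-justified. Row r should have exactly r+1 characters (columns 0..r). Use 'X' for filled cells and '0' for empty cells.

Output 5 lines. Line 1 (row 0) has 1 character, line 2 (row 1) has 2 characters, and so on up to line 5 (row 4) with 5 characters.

r0=0: X
r1=1: XX
r2=10: X0X
r3=11: XXXX
r4=100: X000X

Answer: X
XX
X0X
XXXX
X000X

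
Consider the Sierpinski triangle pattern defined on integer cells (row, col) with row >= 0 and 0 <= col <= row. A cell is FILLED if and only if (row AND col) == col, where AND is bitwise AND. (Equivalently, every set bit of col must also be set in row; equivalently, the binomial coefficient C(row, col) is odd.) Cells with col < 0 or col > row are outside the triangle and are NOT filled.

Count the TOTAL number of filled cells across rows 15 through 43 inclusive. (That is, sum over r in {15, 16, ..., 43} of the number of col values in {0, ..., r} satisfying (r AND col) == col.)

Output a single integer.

Answer: 268

Derivation:
r15=1111 pc4: +16 =16
r16=10000 pc1: +2 =18
r17=10001 pc2: +4 =22
r18=10010 pc2: +4 =26
r19=10011 pc3: +8 =34
r20=10100 pc2: +4 =38
r21=10101 pc3: +8 =46
r22=10110 pc3: +8 =54
r23=10111 pc4: +16 =70
r24=11000 pc2: +4 =74
r25=11001 pc3: +8 =82
r26=11010 pc3: +8 =90
r27=11011 pc4: +16 =106
r28=11100 pc3: +8 =114
r29=11101 pc4: +16 =130
r30=11110 pc4: +16 =146
r31=11111 pc5: +32 =178
r32=100000 pc1: +2 =180
r33=100001 pc2: +4 =184
r34=100010 pc2: +4 =188
r35=100011 pc3: +8 =196
r36=100100 pc2: +4 =200
r37=100101 pc3: +8 =208
r38=100110 pc3: +8 =216
r39=100111 pc4: +16 =232
r40=101000 pc2: +4 =236
r41=101001 pc3: +8 =244
r42=101010 pc3: +8 =252
r43=101011 pc4: +16 =268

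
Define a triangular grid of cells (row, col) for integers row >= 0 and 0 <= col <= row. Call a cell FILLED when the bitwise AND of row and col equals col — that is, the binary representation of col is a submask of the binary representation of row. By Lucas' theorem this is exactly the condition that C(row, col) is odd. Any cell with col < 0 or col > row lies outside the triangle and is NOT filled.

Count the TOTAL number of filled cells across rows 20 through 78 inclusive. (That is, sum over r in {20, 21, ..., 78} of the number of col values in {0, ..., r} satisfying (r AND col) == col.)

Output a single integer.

Answer: 760

Derivation:
r20=10100 pc2: +4 =4
r21=10101 pc3: +8 =12
r22=10110 pc3: +8 =20
r23=10111 pc4: +16 =36
r24=11000 pc2: +4 =40
r25=11001 pc3: +8 =48
r26=11010 pc3: +8 =56
r27=11011 pc4: +16 =72
r28=11100 pc3: +8 =80
r29=11101 pc4: +16 =96
r30=11110 pc4: +16 =112
r31=11111 pc5: +32 =144
r32=100000 pc1: +2 =146
r33=100001 pc2: +4 =150
r34=100010 pc2: +4 =154
r35=100011 pc3: +8 =162
r36=100100 pc2: +4 =166
r37=100101 pc3: +8 =174
r38=100110 pc3: +8 =182
r39=100111 pc4: +16 =198
r40=101000 pc2: +4 =202
r41=101001 pc3: +8 =210
r42=101010 pc3: +8 =218
r43=101011 pc4: +16 =234
r44=101100 pc3: +8 =242
r45=101101 pc4: +16 =258
r46=101110 pc4: +16 =274
r47=101111 pc5: +32 =306
r48=110000 pc2: +4 =310
r49=110001 pc3: +8 =318
r50=110010 pc3: +8 =326
r51=110011 pc4: +16 =342
r52=110100 pc3: +8 =350
r53=110101 pc4: +16 =366
r54=110110 pc4: +16 =382
r55=110111 pc5: +32 =414
r56=111000 pc3: +8 =422
r57=111001 pc4: +16 =438
r58=111010 pc4: +16 =454
r59=111011 pc5: +32 =486
r60=111100 pc4: +16 =502
r61=111101 pc5: +32 =534
r62=111110 pc5: +32 =566
r63=111111 pc6: +64 =630
r64=1000000 pc1: +2 =632
r65=1000001 pc2: +4 =636
r66=1000010 pc2: +4 =640
r67=1000011 pc3: +8 =648
r68=1000100 pc2: +4 =652
r69=1000101 pc3: +8 =660
r70=1000110 pc3: +8 =668
r71=1000111 pc4: +16 =684
r72=1001000 pc2: +4 =688
r73=1001001 pc3: +8 =696
r74=1001010 pc3: +8 =704
r75=1001011 pc4: +16 =720
r76=1001100 pc3: +8 =728
r77=1001101 pc4: +16 =744
r78=1001110 pc4: +16 =760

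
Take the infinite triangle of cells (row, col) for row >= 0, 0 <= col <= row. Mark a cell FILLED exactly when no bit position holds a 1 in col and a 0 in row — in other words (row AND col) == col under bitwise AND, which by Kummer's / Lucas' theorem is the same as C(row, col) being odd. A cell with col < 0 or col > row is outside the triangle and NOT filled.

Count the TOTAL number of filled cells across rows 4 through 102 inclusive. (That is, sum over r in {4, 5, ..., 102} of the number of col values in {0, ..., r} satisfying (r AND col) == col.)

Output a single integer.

r4=100 pc1: +2 =2
r5=101 pc2: +4 =6
r6=110 pc2: +4 =10
r7=111 pc3: +8 =18
r8=1000 pc1: +2 =20
r9=1001 pc2: +4 =24
r10=1010 pc2: +4 =28
r11=1011 pc3: +8 =36
r12=1100 pc2: +4 =40
r13=1101 pc3: +8 =48
r14=1110 pc3: +8 =56
r15=1111 pc4: +16 =72
r16=10000 pc1: +2 =74
r17=10001 pc2: +4 =78
r18=10010 pc2: +4 =82
r19=10011 pc3: +8 =90
r20=10100 pc2: +4 =94
r21=10101 pc3: +8 =102
r22=10110 pc3: +8 =110
r23=10111 pc4: +16 =126
r24=11000 pc2: +4 =130
r25=11001 pc3: +8 =138
r26=11010 pc3: +8 =146
r27=11011 pc4: +16 =162
r28=11100 pc3: +8 =170
r29=11101 pc4: +16 =186
r30=11110 pc4: +16 =202
r31=11111 pc5: +32 =234
r32=100000 pc1: +2 =236
r33=100001 pc2: +4 =240
r34=100010 pc2: +4 =244
r35=100011 pc3: +8 =252
r36=100100 pc2: +4 =256
r37=100101 pc3: +8 =264
r38=100110 pc3: +8 =272
r39=100111 pc4: +16 =288
r40=101000 pc2: +4 =292
r41=101001 pc3: +8 =300
r42=101010 pc3: +8 =308
r43=101011 pc4: +16 =324
r44=101100 pc3: +8 =332
r45=101101 pc4: +16 =348
r46=101110 pc4: +16 =364
r47=101111 pc5: +32 =396
r48=110000 pc2: +4 =400
r49=110001 pc3: +8 =408
r50=110010 pc3: +8 =416
r51=110011 pc4: +16 =432
r52=110100 pc3: +8 =440
r53=110101 pc4: +16 =456
r54=110110 pc4: +16 =472
r55=110111 pc5: +32 =504
r56=111000 pc3: +8 =512
r57=111001 pc4: +16 =528
r58=111010 pc4: +16 =544
r59=111011 pc5: +32 =576
r60=111100 pc4: +16 =592
r61=111101 pc5: +32 =624
r62=111110 pc5: +32 =656
r63=111111 pc6: +64 =720
r64=1000000 pc1: +2 =722
r65=1000001 pc2: +4 =726
r66=1000010 pc2: +4 =730
r67=1000011 pc3: +8 =738
r68=1000100 pc2: +4 =742
r69=1000101 pc3: +8 =750
r70=1000110 pc3: +8 =758
r71=1000111 pc4: +16 =774
r72=1001000 pc2: +4 =778
r73=1001001 pc3: +8 =786
r74=1001010 pc3: +8 =794
r75=1001011 pc4: +16 =810
r76=1001100 pc3: +8 =818
r77=1001101 pc4: +16 =834
r78=1001110 pc4: +16 =850
r79=1001111 pc5: +32 =882
r80=1010000 pc2: +4 =886
r81=1010001 pc3: +8 =894
r82=1010010 pc3: +8 =902
r83=1010011 pc4: +16 =918
r84=1010100 pc3: +8 =926
r85=1010101 pc4: +16 =942
r86=1010110 pc4: +16 =958
r87=1010111 pc5: +32 =990
r88=1011000 pc3: +8 =998
r89=1011001 pc4: +16 =1014
r90=1011010 pc4: +16 =1030
r91=1011011 pc5: +32 =1062
r92=1011100 pc4: +16 =1078
r93=1011101 pc5: +32 =1110
r94=1011110 pc5: +32 =1142
r95=1011111 pc6: +64 =1206
r96=1100000 pc2: +4 =1210
r97=1100001 pc3: +8 =1218
r98=1100010 pc3: +8 =1226
r99=1100011 pc4: +16 =1242
r100=1100100 pc3: +8 =1250
r101=1100101 pc4: +16 =1266
r102=1100110 pc4: +16 =1282

Answer: 1282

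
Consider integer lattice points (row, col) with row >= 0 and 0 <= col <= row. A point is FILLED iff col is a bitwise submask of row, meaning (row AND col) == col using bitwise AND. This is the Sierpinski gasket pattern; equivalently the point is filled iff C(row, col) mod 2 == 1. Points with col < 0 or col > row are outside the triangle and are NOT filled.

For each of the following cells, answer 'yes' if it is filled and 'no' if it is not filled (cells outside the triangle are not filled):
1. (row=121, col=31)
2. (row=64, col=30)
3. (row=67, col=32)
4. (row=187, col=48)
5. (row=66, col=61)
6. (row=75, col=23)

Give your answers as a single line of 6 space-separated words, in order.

(121,31): row=0b1111001, col=0b11111, row AND col = 0b11001 = 25; 25 != 31 -> empty
(64,30): row=0b1000000, col=0b11110, row AND col = 0b0 = 0; 0 != 30 -> empty
(67,32): row=0b1000011, col=0b100000, row AND col = 0b0 = 0; 0 != 32 -> empty
(187,48): row=0b10111011, col=0b110000, row AND col = 0b110000 = 48; 48 == 48 -> filled
(66,61): row=0b1000010, col=0b111101, row AND col = 0b0 = 0; 0 != 61 -> empty
(75,23): row=0b1001011, col=0b10111, row AND col = 0b11 = 3; 3 != 23 -> empty

Answer: no no no yes no no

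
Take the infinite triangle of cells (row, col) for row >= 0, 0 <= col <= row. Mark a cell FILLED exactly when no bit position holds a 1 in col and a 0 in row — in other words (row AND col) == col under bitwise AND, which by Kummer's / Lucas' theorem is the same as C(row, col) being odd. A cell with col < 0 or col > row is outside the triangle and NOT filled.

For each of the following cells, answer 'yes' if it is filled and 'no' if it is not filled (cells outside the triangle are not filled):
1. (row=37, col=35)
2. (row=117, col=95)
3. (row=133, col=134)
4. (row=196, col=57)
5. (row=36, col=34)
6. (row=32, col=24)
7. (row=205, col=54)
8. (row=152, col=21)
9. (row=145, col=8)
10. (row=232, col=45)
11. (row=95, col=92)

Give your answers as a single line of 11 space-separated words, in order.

Answer: no no no no no no no no no no yes

Derivation:
(37,35): row=0b100101, col=0b100011, row AND col = 0b100001 = 33; 33 != 35 -> empty
(117,95): row=0b1110101, col=0b1011111, row AND col = 0b1010101 = 85; 85 != 95 -> empty
(133,134): col outside [0, 133] -> not filled
(196,57): row=0b11000100, col=0b111001, row AND col = 0b0 = 0; 0 != 57 -> empty
(36,34): row=0b100100, col=0b100010, row AND col = 0b100000 = 32; 32 != 34 -> empty
(32,24): row=0b100000, col=0b11000, row AND col = 0b0 = 0; 0 != 24 -> empty
(205,54): row=0b11001101, col=0b110110, row AND col = 0b100 = 4; 4 != 54 -> empty
(152,21): row=0b10011000, col=0b10101, row AND col = 0b10000 = 16; 16 != 21 -> empty
(145,8): row=0b10010001, col=0b1000, row AND col = 0b0 = 0; 0 != 8 -> empty
(232,45): row=0b11101000, col=0b101101, row AND col = 0b101000 = 40; 40 != 45 -> empty
(95,92): row=0b1011111, col=0b1011100, row AND col = 0b1011100 = 92; 92 == 92 -> filled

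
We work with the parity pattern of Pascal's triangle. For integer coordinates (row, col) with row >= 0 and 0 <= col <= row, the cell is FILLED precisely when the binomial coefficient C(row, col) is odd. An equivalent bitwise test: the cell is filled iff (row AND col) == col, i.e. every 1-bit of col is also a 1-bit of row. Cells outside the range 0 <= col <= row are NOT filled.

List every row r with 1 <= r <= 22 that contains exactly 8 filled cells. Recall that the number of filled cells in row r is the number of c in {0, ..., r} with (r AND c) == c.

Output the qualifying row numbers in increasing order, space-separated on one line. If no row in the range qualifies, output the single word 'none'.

Answer: 7 11 13 14 19 21 22

Derivation:
Row r has 2^popcount(r) filled cells, so we need popcount(r) = log2(8) = 3.
Scan r = 1..22 and keep those with exactly 3 one-bits:
r=1=1 popcount=1 -> skip
r=2=10 popcount=1 -> skip
r=3=11 popcount=2 -> skip
r=4=100 popcount=1 -> skip
r=5=101 popcount=2 -> skip
r=6=110 popcount=2 -> skip
r=7=111 popcount=3 -> KEEP
r=8=1000 popcount=1 -> skip
r=9=1001 popcount=2 -> skip
r=10=1010 popcount=2 -> skip
r=11=1011 popcount=3 -> KEEP
r=12=1100 popcount=2 -> skip
r=13=1101 popcount=3 -> KEEP
r=14=1110 popcount=3 -> KEEP
r=15=1111 popcount=4 -> skip
r=16=10000 popcount=1 -> skip
r=17=10001 popcount=2 -> skip
r=18=10010 popcount=2 -> skip
r=19=10011 popcount=3 -> KEEP
r=20=10100 popcount=2 -> skip
r=21=10101 popcount=3 -> KEEP
r=22=10110 popcount=3 -> KEEP
Kept rows: 7 11 13 14 19 21 22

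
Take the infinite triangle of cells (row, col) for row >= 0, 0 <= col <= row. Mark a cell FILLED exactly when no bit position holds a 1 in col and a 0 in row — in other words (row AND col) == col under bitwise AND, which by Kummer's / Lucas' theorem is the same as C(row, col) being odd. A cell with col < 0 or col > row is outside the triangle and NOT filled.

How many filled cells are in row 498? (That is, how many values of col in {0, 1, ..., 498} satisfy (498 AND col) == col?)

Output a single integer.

Answer: 64

Derivation:
498 in binary = 111110010
popcount(498) = number of 1-bits in 111110010 = 6
A col c satisfies (498 AND c) == c iff every set bit of c is also set in 498; each of the 6 set bits of 498 can independently be on or off in c.
count = 2^6 = 64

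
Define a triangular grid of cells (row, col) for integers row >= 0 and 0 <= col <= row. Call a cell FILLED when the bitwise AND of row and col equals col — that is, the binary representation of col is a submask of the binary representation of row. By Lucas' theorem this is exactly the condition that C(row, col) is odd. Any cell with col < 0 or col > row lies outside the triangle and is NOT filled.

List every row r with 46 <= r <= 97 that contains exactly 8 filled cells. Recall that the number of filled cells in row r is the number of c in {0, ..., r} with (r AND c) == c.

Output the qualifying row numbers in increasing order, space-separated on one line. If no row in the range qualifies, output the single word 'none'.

Row r has 2^popcount(r) filled cells, so we need popcount(r) = log2(8) = 3.
Scan r = 46..97 and keep those with exactly 3 one-bits:
r=46=101110 popcount=4 -> skip
r=47=101111 popcount=5 -> skip
r=48=110000 popcount=2 -> skip
r=49=110001 popcount=3 -> KEEP
r=50=110010 popcount=3 -> KEEP
r=51=110011 popcount=4 -> skip
r=52=110100 popcount=3 -> KEEP
r=53=110101 popcount=4 -> skip
r=54=110110 popcount=4 -> skip
r=55=110111 popcount=5 -> skip
r=56=111000 popcount=3 -> KEEP
r=57=111001 popcount=4 -> skip
r=58=111010 popcount=4 -> skip
r=59=111011 popcount=5 -> skip
r=60=111100 popcount=4 -> skip
r=61=111101 popcount=5 -> skip
r=62=111110 popcount=5 -> skip
r=63=111111 popcount=6 -> skip
r=64=1000000 popcount=1 -> skip
r=65=1000001 popcount=2 -> skip
r=66=1000010 popcount=2 -> skip
r=67=1000011 popcount=3 -> KEEP
r=68=1000100 popcount=2 -> skip
r=69=1000101 popcount=3 -> KEEP
r=70=1000110 popcount=3 -> KEEP
r=71=1000111 popcount=4 -> skip
r=72=1001000 popcount=2 -> skip
r=73=1001001 popcount=3 -> KEEP
r=74=1001010 popcount=3 -> KEEP
r=75=1001011 popcount=4 -> skip
r=76=1001100 popcount=3 -> KEEP
r=77=1001101 popcount=4 -> skip
r=78=1001110 popcount=4 -> skip
r=79=1001111 popcount=5 -> skip
r=80=1010000 popcount=2 -> skip
r=81=1010001 popcount=3 -> KEEP
r=82=1010010 popcount=3 -> KEEP
r=83=1010011 popcount=4 -> skip
r=84=1010100 popcount=3 -> KEEP
r=85=1010101 popcount=4 -> skip
r=86=1010110 popcount=4 -> skip
r=87=1010111 popcount=5 -> skip
r=88=1011000 popcount=3 -> KEEP
r=89=1011001 popcount=4 -> skip
r=90=1011010 popcount=4 -> skip
r=91=1011011 popcount=5 -> skip
r=92=1011100 popcount=4 -> skip
r=93=1011101 popcount=5 -> skip
r=94=1011110 popcount=5 -> skip
r=95=1011111 popcount=6 -> skip
r=96=1100000 popcount=2 -> skip
r=97=1100001 popcount=3 -> KEEP
Kept rows: 49 50 52 56 67 69 70 73 74 76 81 82 84 88 97

Answer: 49 50 52 56 67 69 70 73 74 76 81 82 84 88 97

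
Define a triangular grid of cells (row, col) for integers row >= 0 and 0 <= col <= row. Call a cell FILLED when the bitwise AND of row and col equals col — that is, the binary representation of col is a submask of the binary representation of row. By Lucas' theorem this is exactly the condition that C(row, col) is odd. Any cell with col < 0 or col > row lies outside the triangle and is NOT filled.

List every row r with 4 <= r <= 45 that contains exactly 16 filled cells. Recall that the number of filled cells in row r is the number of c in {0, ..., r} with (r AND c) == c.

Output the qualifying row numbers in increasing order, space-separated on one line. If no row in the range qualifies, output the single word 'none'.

Row r has 2^popcount(r) filled cells, so we need popcount(r) = log2(16) = 4.
Scan r = 4..45 and keep those with exactly 4 one-bits:
r=4=100 popcount=1 -> skip
r=5=101 popcount=2 -> skip
r=6=110 popcount=2 -> skip
r=7=111 popcount=3 -> skip
r=8=1000 popcount=1 -> skip
r=9=1001 popcount=2 -> skip
r=10=1010 popcount=2 -> skip
r=11=1011 popcount=3 -> skip
r=12=1100 popcount=2 -> skip
r=13=1101 popcount=3 -> skip
r=14=1110 popcount=3 -> skip
r=15=1111 popcount=4 -> KEEP
r=16=10000 popcount=1 -> skip
r=17=10001 popcount=2 -> skip
r=18=10010 popcount=2 -> skip
r=19=10011 popcount=3 -> skip
r=20=10100 popcount=2 -> skip
r=21=10101 popcount=3 -> skip
r=22=10110 popcount=3 -> skip
r=23=10111 popcount=4 -> KEEP
r=24=11000 popcount=2 -> skip
r=25=11001 popcount=3 -> skip
r=26=11010 popcount=3 -> skip
r=27=11011 popcount=4 -> KEEP
r=28=11100 popcount=3 -> skip
r=29=11101 popcount=4 -> KEEP
r=30=11110 popcount=4 -> KEEP
r=31=11111 popcount=5 -> skip
r=32=100000 popcount=1 -> skip
r=33=100001 popcount=2 -> skip
r=34=100010 popcount=2 -> skip
r=35=100011 popcount=3 -> skip
r=36=100100 popcount=2 -> skip
r=37=100101 popcount=3 -> skip
r=38=100110 popcount=3 -> skip
r=39=100111 popcount=4 -> KEEP
r=40=101000 popcount=2 -> skip
r=41=101001 popcount=3 -> skip
r=42=101010 popcount=3 -> skip
r=43=101011 popcount=4 -> KEEP
r=44=101100 popcount=3 -> skip
r=45=101101 popcount=4 -> KEEP
Kept rows: 15 23 27 29 30 39 43 45

Answer: 15 23 27 29 30 39 43 45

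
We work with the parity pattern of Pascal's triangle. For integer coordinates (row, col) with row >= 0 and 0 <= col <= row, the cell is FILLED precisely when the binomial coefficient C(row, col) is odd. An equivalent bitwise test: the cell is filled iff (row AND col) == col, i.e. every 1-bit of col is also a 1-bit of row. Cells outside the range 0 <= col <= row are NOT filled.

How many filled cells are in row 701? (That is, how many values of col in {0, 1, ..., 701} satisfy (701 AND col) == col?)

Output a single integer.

701 in binary = 1010111101
popcount(701) = number of 1-bits in 1010111101 = 7
A col c satisfies (701 AND c) == c iff every set bit of c is also set in 701; each of the 7 set bits of 701 can independently be on or off in c.
count = 2^7 = 128

Answer: 128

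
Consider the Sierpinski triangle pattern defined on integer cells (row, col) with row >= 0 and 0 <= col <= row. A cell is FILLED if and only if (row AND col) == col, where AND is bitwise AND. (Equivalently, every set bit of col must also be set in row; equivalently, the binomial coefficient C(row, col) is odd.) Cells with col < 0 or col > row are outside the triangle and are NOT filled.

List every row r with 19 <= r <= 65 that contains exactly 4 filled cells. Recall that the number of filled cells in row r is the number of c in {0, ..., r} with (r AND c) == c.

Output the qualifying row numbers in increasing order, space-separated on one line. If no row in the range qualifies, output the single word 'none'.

Row r has 2^popcount(r) filled cells, so we need popcount(r) = log2(4) = 2.
Scan r = 19..65 and keep those with exactly 2 one-bits:
r=19=10011 popcount=3 -> skip
r=20=10100 popcount=2 -> KEEP
r=21=10101 popcount=3 -> skip
r=22=10110 popcount=3 -> skip
r=23=10111 popcount=4 -> skip
r=24=11000 popcount=2 -> KEEP
r=25=11001 popcount=3 -> skip
r=26=11010 popcount=3 -> skip
r=27=11011 popcount=4 -> skip
r=28=11100 popcount=3 -> skip
r=29=11101 popcount=4 -> skip
r=30=11110 popcount=4 -> skip
r=31=11111 popcount=5 -> skip
r=32=100000 popcount=1 -> skip
r=33=100001 popcount=2 -> KEEP
r=34=100010 popcount=2 -> KEEP
r=35=100011 popcount=3 -> skip
r=36=100100 popcount=2 -> KEEP
r=37=100101 popcount=3 -> skip
r=38=100110 popcount=3 -> skip
r=39=100111 popcount=4 -> skip
r=40=101000 popcount=2 -> KEEP
r=41=101001 popcount=3 -> skip
r=42=101010 popcount=3 -> skip
r=43=101011 popcount=4 -> skip
r=44=101100 popcount=3 -> skip
r=45=101101 popcount=4 -> skip
r=46=101110 popcount=4 -> skip
r=47=101111 popcount=5 -> skip
r=48=110000 popcount=2 -> KEEP
r=49=110001 popcount=3 -> skip
r=50=110010 popcount=3 -> skip
r=51=110011 popcount=4 -> skip
r=52=110100 popcount=3 -> skip
r=53=110101 popcount=4 -> skip
r=54=110110 popcount=4 -> skip
r=55=110111 popcount=5 -> skip
r=56=111000 popcount=3 -> skip
r=57=111001 popcount=4 -> skip
r=58=111010 popcount=4 -> skip
r=59=111011 popcount=5 -> skip
r=60=111100 popcount=4 -> skip
r=61=111101 popcount=5 -> skip
r=62=111110 popcount=5 -> skip
r=63=111111 popcount=6 -> skip
r=64=1000000 popcount=1 -> skip
r=65=1000001 popcount=2 -> KEEP
Kept rows: 20 24 33 34 36 40 48 65

Answer: 20 24 33 34 36 40 48 65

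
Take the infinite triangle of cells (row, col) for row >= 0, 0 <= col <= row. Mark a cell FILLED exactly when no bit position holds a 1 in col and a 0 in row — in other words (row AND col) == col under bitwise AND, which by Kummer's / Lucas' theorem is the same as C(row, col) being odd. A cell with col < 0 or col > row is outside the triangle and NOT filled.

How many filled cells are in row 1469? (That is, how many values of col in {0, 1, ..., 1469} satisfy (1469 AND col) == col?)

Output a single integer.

Answer: 256

Derivation:
1469 in binary = 10110111101
popcount(1469) = number of 1-bits in 10110111101 = 8
A col c satisfies (1469 AND c) == c iff every set bit of c is also set in 1469; each of the 8 set bits of 1469 can independently be on or off in c.
count = 2^8 = 256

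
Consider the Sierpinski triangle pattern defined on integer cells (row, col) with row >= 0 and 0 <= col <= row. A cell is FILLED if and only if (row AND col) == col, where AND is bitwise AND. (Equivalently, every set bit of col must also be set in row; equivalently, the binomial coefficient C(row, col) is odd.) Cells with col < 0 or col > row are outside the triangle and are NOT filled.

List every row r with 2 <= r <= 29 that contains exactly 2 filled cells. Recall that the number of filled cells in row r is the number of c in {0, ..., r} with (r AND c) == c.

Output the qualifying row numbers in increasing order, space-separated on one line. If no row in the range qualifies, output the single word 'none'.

Row r has 2^popcount(r) filled cells, so we need popcount(r) = log2(2) = 1.
Scan r = 2..29 and keep those with exactly 1 one-bits:
r=2=10 popcount=1 -> KEEP
r=3=11 popcount=2 -> skip
r=4=100 popcount=1 -> KEEP
r=5=101 popcount=2 -> skip
r=6=110 popcount=2 -> skip
r=7=111 popcount=3 -> skip
r=8=1000 popcount=1 -> KEEP
r=9=1001 popcount=2 -> skip
r=10=1010 popcount=2 -> skip
r=11=1011 popcount=3 -> skip
r=12=1100 popcount=2 -> skip
r=13=1101 popcount=3 -> skip
r=14=1110 popcount=3 -> skip
r=15=1111 popcount=4 -> skip
r=16=10000 popcount=1 -> KEEP
r=17=10001 popcount=2 -> skip
r=18=10010 popcount=2 -> skip
r=19=10011 popcount=3 -> skip
r=20=10100 popcount=2 -> skip
r=21=10101 popcount=3 -> skip
r=22=10110 popcount=3 -> skip
r=23=10111 popcount=4 -> skip
r=24=11000 popcount=2 -> skip
r=25=11001 popcount=3 -> skip
r=26=11010 popcount=3 -> skip
r=27=11011 popcount=4 -> skip
r=28=11100 popcount=3 -> skip
r=29=11101 popcount=4 -> skip
Kept rows: 2 4 8 16

Answer: 2 4 8 16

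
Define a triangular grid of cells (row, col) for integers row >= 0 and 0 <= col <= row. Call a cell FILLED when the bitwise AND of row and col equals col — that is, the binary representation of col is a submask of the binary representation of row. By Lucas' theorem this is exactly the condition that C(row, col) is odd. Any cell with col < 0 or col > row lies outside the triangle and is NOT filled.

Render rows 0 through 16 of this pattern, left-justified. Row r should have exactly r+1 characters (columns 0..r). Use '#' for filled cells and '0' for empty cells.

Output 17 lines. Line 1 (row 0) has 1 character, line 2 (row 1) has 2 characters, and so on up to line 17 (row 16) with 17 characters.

Answer: #
##
#0#
####
#000#
##00##
#0#0#0#
########
#0000000#
##000000##
#0#00000#0#
####0000####
#000#000#000#
##00##00##00##
#0#0#0#0#0#0#0#
################
#000000000000000#

Derivation:
r0=0: #
r1=1: ##
r2=10: #0#
r3=11: ####
r4=100: #000#
r5=101: ##00##
r6=110: #0#0#0#
r7=111: ########
r8=1000: #0000000#
r9=1001: ##000000##
r10=1010: #0#00000#0#
r11=1011: ####0000####
r12=1100: #000#000#000#
r13=1101: ##00##00##00##
r14=1110: #0#0#0#0#0#0#0#
r15=1111: ################
r16=10000: #000000000000000#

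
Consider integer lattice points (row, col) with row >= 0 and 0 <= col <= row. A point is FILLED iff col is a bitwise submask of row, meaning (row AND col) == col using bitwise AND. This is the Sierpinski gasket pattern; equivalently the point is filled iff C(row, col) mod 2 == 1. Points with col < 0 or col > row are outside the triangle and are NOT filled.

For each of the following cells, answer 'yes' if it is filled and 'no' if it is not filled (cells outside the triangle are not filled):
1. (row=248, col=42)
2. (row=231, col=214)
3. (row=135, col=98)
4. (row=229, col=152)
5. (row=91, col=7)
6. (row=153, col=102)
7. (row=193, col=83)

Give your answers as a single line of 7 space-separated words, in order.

(248,42): row=0b11111000, col=0b101010, row AND col = 0b101000 = 40; 40 != 42 -> empty
(231,214): row=0b11100111, col=0b11010110, row AND col = 0b11000110 = 198; 198 != 214 -> empty
(135,98): row=0b10000111, col=0b1100010, row AND col = 0b10 = 2; 2 != 98 -> empty
(229,152): row=0b11100101, col=0b10011000, row AND col = 0b10000000 = 128; 128 != 152 -> empty
(91,7): row=0b1011011, col=0b111, row AND col = 0b11 = 3; 3 != 7 -> empty
(153,102): row=0b10011001, col=0b1100110, row AND col = 0b0 = 0; 0 != 102 -> empty
(193,83): row=0b11000001, col=0b1010011, row AND col = 0b1000001 = 65; 65 != 83 -> empty

Answer: no no no no no no no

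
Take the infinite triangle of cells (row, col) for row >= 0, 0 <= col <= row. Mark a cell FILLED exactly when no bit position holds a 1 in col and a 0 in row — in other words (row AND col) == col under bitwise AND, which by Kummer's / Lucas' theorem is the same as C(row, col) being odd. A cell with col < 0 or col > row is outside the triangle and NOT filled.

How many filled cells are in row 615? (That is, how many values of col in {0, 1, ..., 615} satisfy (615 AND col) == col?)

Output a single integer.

615 in binary = 1001100111
popcount(615) = number of 1-bits in 1001100111 = 6
A col c satisfies (615 AND c) == c iff every set bit of c is also set in 615; each of the 6 set bits of 615 can independently be on or off in c.
count = 2^6 = 64

Answer: 64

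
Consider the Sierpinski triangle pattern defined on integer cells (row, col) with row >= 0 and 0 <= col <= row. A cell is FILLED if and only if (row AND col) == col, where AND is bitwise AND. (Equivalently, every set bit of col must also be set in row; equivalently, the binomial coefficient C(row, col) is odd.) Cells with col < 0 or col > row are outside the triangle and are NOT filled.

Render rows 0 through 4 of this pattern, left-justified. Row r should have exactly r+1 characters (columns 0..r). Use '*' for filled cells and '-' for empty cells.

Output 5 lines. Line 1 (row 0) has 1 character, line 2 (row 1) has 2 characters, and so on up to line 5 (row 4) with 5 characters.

Answer: *
**
*-*
****
*---*

Derivation:
r0=0: *
r1=1: **
r2=10: *-*
r3=11: ****
r4=100: *---*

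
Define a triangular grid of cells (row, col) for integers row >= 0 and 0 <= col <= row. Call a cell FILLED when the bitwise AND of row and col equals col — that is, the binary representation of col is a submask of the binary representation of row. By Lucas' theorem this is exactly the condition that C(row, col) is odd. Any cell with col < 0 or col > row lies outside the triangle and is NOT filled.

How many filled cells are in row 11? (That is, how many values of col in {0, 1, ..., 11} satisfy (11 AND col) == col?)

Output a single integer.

11 in binary = 1011
popcount(11) = number of 1-bits in 1011 = 3
A col c satisfies (11 AND c) == c iff every set bit of c is also set in 11; each of the 3 set bits of 11 can independently be on or off in c.
count = 2^3 = 8

Answer: 8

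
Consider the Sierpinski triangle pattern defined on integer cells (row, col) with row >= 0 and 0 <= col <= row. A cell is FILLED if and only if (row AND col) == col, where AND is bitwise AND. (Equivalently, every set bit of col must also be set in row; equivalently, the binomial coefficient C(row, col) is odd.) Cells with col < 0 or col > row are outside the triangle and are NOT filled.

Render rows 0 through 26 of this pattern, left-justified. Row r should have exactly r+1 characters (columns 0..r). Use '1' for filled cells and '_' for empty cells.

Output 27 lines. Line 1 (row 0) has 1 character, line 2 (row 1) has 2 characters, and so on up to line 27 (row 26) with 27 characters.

r0=0: 1
r1=1: 11
r2=10: 1_1
r3=11: 1111
r4=100: 1___1
r5=101: 11__11
r6=110: 1_1_1_1
r7=111: 11111111
r8=1000: 1_______1
r9=1001: 11______11
r10=1010: 1_1_____1_1
r11=1011: 1111____1111
r12=1100: 1___1___1___1
r13=1101: 11__11__11__11
r14=1110: 1_1_1_1_1_1_1_1
r15=1111: 1111111111111111
r16=10000: 1_______________1
r17=10001: 11______________11
r18=10010: 1_1_____________1_1
r19=10011: 1111____________1111
r20=10100: 1___1___________1___1
r21=10101: 11__11__________11__11
r22=10110: 1_1_1_1_________1_1_1_1
r23=10111: 11111111________11111111
r24=11000: 1_______1_______1_______1
r25=11001: 11______11______11______11
r26=11010: 1_1_____1_1_____1_1_____1_1

Answer: 1
11
1_1
1111
1___1
11__11
1_1_1_1
11111111
1_______1
11______11
1_1_____1_1
1111____1111
1___1___1___1
11__11__11__11
1_1_1_1_1_1_1_1
1111111111111111
1_______________1
11______________11
1_1_____________1_1
1111____________1111
1___1___________1___1
11__11__________11__11
1_1_1_1_________1_1_1_1
11111111________11111111
1_______1_______1_______1
11______11______11______11
1_1_____1_1_____1_1_____1_1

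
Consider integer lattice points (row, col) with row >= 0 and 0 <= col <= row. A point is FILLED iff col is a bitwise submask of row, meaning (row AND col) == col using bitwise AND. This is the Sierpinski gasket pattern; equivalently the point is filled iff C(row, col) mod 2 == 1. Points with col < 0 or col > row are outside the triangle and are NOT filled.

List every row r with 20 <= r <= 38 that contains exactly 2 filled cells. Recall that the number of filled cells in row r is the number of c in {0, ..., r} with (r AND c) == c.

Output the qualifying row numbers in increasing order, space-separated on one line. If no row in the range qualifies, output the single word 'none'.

Row r has 2^popcount(r) filled cells, so we need popcount(r) = log2(2) = 1.
Scan r = 20..38 and keep those with exactly 1 one-bits:
r=20=10100 popcount=2 -> skip
r=21=10101 popcount=3 -> skip
r=22=10110 popcount=3 -> skip
r=23=10111 popcount=4 -> skip
r=24=11000 popcount=2 -> skip
r=25=11001 popcount=3 -> skip
r=26=11010 popcount=3 -> skip
r=27=11011 popcount=4 -> skip
r=28=11100 popcount=3 -> skip
r=29=11101 popcount=4 -> skip
r=30=11110 popcount=4 -> skip
r=31=11111 popcount=5 -> skip
r=32=100000 popcount=1 -> KEEP
r=33=100001 popcount=2 -> skip
r=34=100010 popcount=2 -> skip
r=35=100011 popcount=3 -> skip
r=36=100100 popcount=2 -> skip
r=37=100101 popcount=3 -> skip
r=38=100110 popcount=3 -> skip
Kept rows: 32

Answer: 32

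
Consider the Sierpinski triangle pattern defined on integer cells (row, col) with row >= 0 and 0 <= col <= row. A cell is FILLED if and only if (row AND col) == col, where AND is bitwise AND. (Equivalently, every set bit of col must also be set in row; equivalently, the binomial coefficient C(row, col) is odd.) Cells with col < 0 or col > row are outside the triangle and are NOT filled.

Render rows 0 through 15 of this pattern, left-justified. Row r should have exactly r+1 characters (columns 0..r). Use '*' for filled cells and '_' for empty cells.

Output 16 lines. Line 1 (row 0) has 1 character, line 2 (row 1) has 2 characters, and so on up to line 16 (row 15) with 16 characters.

r0=0: *
r1=1: **
r2=10: *_*
r3=11: ****
r4=100: *___*
r5=101: **__**
r6=110: *_*_*_*
r7=111: ********
r8=1000: *_______*
r9=1001: **______**
r10=1010: *_*_____*_*
r11=1011: ****____****
r12=1100: *___*___*___*
r13=1101: **__**__**__**
r14=1110: *_*_*_*_*_*_*_*
r15=1111: ****************

Answer: *
**
*_*
****
*___*
**__**
*_*_*_*
********
*_______*
**______**
*_*_____*_*
****____****
*___*___*___*
**__**__**__**
*_*_*_*_*_*_*_*
****************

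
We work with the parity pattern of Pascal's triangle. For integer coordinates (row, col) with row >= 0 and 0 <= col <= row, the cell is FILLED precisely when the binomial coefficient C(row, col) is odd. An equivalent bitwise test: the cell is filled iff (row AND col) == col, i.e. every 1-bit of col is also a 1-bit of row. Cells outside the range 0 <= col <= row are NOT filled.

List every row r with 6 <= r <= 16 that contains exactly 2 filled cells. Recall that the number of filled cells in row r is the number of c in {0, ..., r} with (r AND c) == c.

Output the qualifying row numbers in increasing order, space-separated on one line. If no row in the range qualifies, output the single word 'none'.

Row r has 2^popcount(r) filled cells, so we need popcount(r) = log2(2) = 1.
Scan r = 6..16 and keep those with exactly 1 one-bits:
r=6=110 popcount=2 -> skip
r=7=111 popcount=3 -> skip
r=8=1000 popcount=1 -> KEEP
r=9=1001 popcount=2 -> skip
r=10=1010 popcount=2 -> skip
r=11=1011 popcount=3 -> skip
r=12=1100 popcount=2 -> skip
r=13=1101 popcount=3 -> skip
r=14=1110 popcount=3 -> skip
r=15=1111 popcount=4 -> skip
r=16=10000 popcount=1 -> KEEP
Kept rows: 8 16

Answer: 8 16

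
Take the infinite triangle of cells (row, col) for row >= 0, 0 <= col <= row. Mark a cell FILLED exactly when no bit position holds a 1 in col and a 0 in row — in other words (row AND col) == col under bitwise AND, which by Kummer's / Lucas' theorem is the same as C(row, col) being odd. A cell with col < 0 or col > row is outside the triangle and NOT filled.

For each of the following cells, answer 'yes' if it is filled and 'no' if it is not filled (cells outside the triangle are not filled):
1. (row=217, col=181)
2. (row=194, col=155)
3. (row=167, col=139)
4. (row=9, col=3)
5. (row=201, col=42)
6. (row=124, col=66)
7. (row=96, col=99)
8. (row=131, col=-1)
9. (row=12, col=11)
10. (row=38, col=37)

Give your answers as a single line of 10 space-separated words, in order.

Answer: no no no no no no no no no no

Derivation:
(217,181): row=0b11011001, col=0b10110101, row AND col = 0b10010001 = 145; 145 != 181 -> empty
(194,155): row=0b11000010, col=0b10011011, row AND col = 0b10000010 = 130; 130 != 155 -> empty
(167,139): row=0b10100111, col=0b10001011, row AND col = 0b10000011 = 131; 131 != 139 -> empty
(9,3): row=0b1001, col=0b11, row AND col = 0b1 = 1; 1 != 3 -> empty
(201,42): row=0b11001001, col=0b101010, row AND col = 0b1000 = 8; 8 != 42 -> empty
(124,66): row=0b1111100, col=0b1000010, row AND col = 0b1000000 = 64; 64 != 66 -> empty
(96,99): col outside [0, 96] -> not filled
(131,-1): col outside [0, 131] -> not filled
(12,11): row=0b1100, col=0b1011, row AND col = 0b1000 = 8; 8 != 11 -> empty
(38,37): row=0b100110, col=0b100101, row AND col = 0b100100 = 36; 36 != 37 -> empty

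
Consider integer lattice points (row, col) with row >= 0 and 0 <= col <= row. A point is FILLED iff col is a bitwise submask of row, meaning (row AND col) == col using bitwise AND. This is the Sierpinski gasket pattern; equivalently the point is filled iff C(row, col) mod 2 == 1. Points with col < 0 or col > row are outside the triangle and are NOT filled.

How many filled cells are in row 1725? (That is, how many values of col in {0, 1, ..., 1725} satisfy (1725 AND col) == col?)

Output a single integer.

1725 in binary = 11010111101
popcount(1725) = number of 1-bits in 11010111101 = 8
A col c satisfies (1725 AND c) == c iff every set bit of c is also set in 1725; each of the 8 set bits of 1725 can independently be on or off in c.
count = 2^8 = 256

Answer: 256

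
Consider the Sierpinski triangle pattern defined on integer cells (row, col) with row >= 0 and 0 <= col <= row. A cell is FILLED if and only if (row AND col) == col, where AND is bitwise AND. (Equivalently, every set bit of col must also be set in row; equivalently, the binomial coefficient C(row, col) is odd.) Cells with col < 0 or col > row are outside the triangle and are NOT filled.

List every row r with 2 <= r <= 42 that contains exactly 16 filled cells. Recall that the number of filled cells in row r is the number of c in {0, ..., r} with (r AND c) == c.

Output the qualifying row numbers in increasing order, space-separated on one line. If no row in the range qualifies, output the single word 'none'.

Row r has 2^popcount(r) filled cells, so we need popcount(r) = log2(16) = 4.
Scan r = 2..42 and keep those with exactly 4 one-bits:
r=2=10 popcount=1 -> skip
r=3=11 popcount=2 -> skip
r=4=100 popcount=1 -> skip
r=5=101 popcount=2 -> skip
r=6=110 popcount=2 -> skip
r=7=111 popcount=3 -> skip
r=8=1000 popcount=1 -> skip
r=9=1001 popcount=2 -> skip
r=10=1010 popcount=2 -> skip
r=11=1011 popcount=3 -> skip
r=12=1100 popcount=2 -> skip
r=13=1101 popcount=3 -> skip
r=14=1110 popcount=3 -> skip
r=15=1111 popcount=4 -> KEEP
r=16=10000 popcount=1 -> skip
r=17=10001 popcount=2 -> skip
r=18=10010 popcount=2 -> skip
r=19=10011 popcount=3 -> skip
r=20=10100 popcount=2 -> skip
r=21=10101 popcount=3 -> skip
r=22=10110 popcount=3 -> skip
r=23=10111 popcount=4 -> KEEP
r=24=11000 popcount=2 -> skip
r=25=11001 popcount=3 -> skip
r=26=11010 popcount=3 -> skip
r=27=11011 popcount=4 -> KEEP
r=28=11100 popcount=3 -> skip
r=29=11101 popcount=4 -> KEEP
r=30=11110 popcount=4 -> KEEP
r=31=11111 popcount=5 -> skip
r=32=100000 popcount=1 -> skip
r=33=100001 popcount=2 -> skip
r=34=100010 popcount=2 -> skip
r=35=100011 popcount=3 -> skip
r=36=100100 popcount=2 -> skip
r=37=100101 popcount=3 -> skip
r=38=100110 popcount=3 -> skip
r=39=100111 popcount=4 -> KEEP
r=40=101000 popcount=2 -> skip
r=41=101001 popcount=3 -> skip
r=42=101010 popcount=3 -> skip
Kept rows: 15 23 27 29 30 39

Answer: 15 23 27 29 30 39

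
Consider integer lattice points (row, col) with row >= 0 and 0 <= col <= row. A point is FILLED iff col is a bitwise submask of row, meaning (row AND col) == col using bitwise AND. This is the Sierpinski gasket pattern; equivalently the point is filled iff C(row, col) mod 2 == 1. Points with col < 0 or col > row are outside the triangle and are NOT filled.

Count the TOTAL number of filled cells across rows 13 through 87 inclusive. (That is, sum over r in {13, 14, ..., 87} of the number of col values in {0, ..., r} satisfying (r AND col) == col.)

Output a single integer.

r13=1101 pc3: +8 =8
r14=1110 pc3: +8 =16
r15=1111 pc4: +16 =32
r16=10000 pc1: +2 =34
r17=10001 pc2: +4 =38
r18=10010 pc2: +4 =42
r19=10011 pc3: +8 =50
r20=10100 pc2: +4 =54
r21=10101 pc3: +8 =62
r22=10110 pc3: +8 =70
r23=10111 pc4: +16 =86
r24=11000 pc2: +4 =90
r25=11001 pc3: +8 =98
r26=11010 pc3: +8 =106
r27=11011 pc4: +16 =122
r28=11100 pc3: +8 =130
r29=11101 pc4: +16 =146
r30=11110 pc4: +16 =162
r31=11111 pc5: +32 =194
r32=100000 pc1: +2 =196
r33=100001 pc2: +4 =200
r34=100010 pc2: +4 =204
r35=100011 pc3: +8 =212
r36=100100 pc2: +4 =216
r37=100101 pc3: +8 =224
r38=100110 pc3: +8 =232
r39=100111 pc4: +16 =248
r40=101000 pc2: +4 =252
r41=101001 pc3: +8 =260
r42=101010 pc3: +8 =268
r43=101011 pc4: +16 =284
r44=101100 pc3: +8 =292
r45=101101 pc4: +16 =308
r46=101110 pc4: +16 =324
r47=101111 pc5: +32 =356
r48=110000 pc2: +4 =360
r49=110001 pc3: +8 =368
r50=110010 pc3: +8 =376
r51=110011 pc4: +16 =392
r52=110100 pc3: +8 =400
r53=110101 pc4: +16 =416
r54=110110 pc4: +16 =432
r55=110111 pc5: +32 =464
r56=111000 pc3: +8 =472
r57=111001 pc4: +16 =488
r58=111010 pc4: +16 =504
r59=111011 pc5: +32 =536
r60=111100 pc4: +16 =552
r61=111101 pc5: +32 =584
r62=111110 pc5: +32 =616
r63=111111 pc6: +64 =680
r64=1000000 pc1: +2 =682
r65=1000001 pc2: +4 =686
r66=1000010 pc2: +4 =690
r67=1000011 pc3: +8 =698
r68=1000100 pc2: +4 =702
r69=1000101 pc3: +8 =710
r70=1000110 pc3: +8 =718
r71=1000111 pc4: +16 =734
r72=1001000 pc2: +4 =738
r73=1001001 pc3: +8 =746
r74=1001010 pc3: +8 =754
r75=1001011 pc4: +16 =770
r76=1001100 pc3: +8 =778
r77=1001101 pc4: +16 =794
r78=1001110 pc4: +16 =810
r79=1001111 pc5: +32 =842
r80=1010000 pc2: +4 =846
r81=1010001 pc3: +8 =854
r82=1010010 pc3: +8 =862
r83=1010011 pc4: +16 =878
r84=1010100 pc3: +8 =886
r85=1010101 pc4: +16 =902
r86=1010110 pc4: +16 =918
r87=1010111 pc5: +32 =950

Answer: 950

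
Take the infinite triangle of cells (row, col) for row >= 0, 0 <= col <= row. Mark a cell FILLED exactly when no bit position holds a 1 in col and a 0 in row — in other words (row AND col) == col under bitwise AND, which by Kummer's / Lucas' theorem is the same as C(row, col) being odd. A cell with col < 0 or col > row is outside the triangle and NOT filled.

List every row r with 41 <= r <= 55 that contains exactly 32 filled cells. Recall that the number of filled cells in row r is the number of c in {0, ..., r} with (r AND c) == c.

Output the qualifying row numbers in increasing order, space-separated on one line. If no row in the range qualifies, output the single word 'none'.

Row r has 2^popcount(r) filled cells, so we need popcount(r) = log2(32) = 5.
Scan r = 41..55 and keep those with exactly 5 one-bits:
r=41=101001 popcount=3 -> skip
r=42=101010 popcount=3 -> skip
r=43=101011 popcount=4 -> skip
r=44=101100 popcount=3 -> skip
r=45=101101 popcount=4 -> skip
r=46=101110 popcount=4 -> skip
r=47=101111 popcount=5 -> KEEP
r=48=110000 popcount=2 -> skip
r=49=110001 popcount=3 -> skip
r=50=110010 popcount=3 -> skip
r=51=110011 popcount=4 -> skip
r=52=110100 popcount=3 -> skip
r=53=110101 popcount=4 -> skip
r=54=110110 popcount=4 -> skip
r=55=110111 popcount=5 -> KEEP
Kept rows: 47 55

Answer: 47 55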